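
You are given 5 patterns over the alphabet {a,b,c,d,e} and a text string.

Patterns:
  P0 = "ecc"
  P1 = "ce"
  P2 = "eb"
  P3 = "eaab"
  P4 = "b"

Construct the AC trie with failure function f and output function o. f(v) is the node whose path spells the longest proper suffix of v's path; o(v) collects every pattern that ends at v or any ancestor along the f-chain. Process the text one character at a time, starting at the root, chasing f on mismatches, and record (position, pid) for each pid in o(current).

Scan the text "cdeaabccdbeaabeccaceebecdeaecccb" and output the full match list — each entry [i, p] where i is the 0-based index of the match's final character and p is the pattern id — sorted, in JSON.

Build:
Trie (insert patterns):
  0='ε' goto b→10 c→4 e→1
  1='e' goto a→7 b→6 c→2
  2='ec' goto c→3
  3='ecc' goto ·  [P0 ends]
  4='c' goto e→5
  5='ce' goto ·  [P1 ends]
  6='eb' goto ·  [P2 ends]
  7='ea' goto a→8
  8='eaa' goto b→9
  9='eaab' goto ·  [P3 ends]
  10='b' goto ·  [P4 ends]

BFS fail/out derivation:
  n1('e'): parent n0 fail=0; on 'e' 0 → fail=0;  out ∅∪∅=∅
  n4('c'): parent n0 fail=0; on 'c' 0 → fail=0;  out ∅∪∅=∅
  n10('b'): parent n0 fail=0; on 'b' 0 → fail=0;  out {4}∪∅={4}
  n2('ec'): parent n1 fail=0; on 'c' 0 → fail=4;  out ∅∪∅=∅
  n5('ce'): parent n4 fail=0; on 'e' 0 → fail=1;  out {1}∪∅={1}
  n6('eb'): parent n1 fail=0; on 'b' 0 → fail=10;  out {2}∪{4}={2,4}
  n7('ea'): parent n1 fail=0; on 'a' 0 → fail=0;  out ∅∪∅=∅
  n3('ecc'): parent n2 fail=4; on 'c' 4→0 → fail=4;  out {0}∪∅={0}
  n8('eaa'): parent n7 fail=0; on 'a' 0 → fail=0;  out ∅∪∅=∅
  n9('eaab'): parent n8 fail=0; on 'b' 0 → fail=10;  out {3}∪{4}={3,4}

Scan:
i=0 'c': node 0→4
i=1 'd': node 4→0 ·f
i=2 'e': node 0→1
i=3 'a': node 1→7
i=4 'a': node 7→8
i=5 'b': node 8→9  emit P3@[2:5],P4@[5:5]
i=6 'c': node 9→4 ·f
i=7 'c': node 4→4 ·f
i=8 'd': node 4→0 ·f
i=9 'b': node 0→10  emit P4@[9:9]
i=10 'e': node 10→1 ·f
i=11 'a': node 1→7
i=12 'a': node 7→8
i=13 'b': node 8→9  emit P3@[10:13],P4@[13:13]
i=14 'e': node 9→1 ·f
i=15 'c': node 1→2
i=16 'c': node 2→3  emit P0@[14:16]
i=17 'a': node 3→0 ·f
i=18 'c': node 0→4
i=19 'e': node 4→5  emit P1@[18:19]
i=20 'e': node 5→1 ·f
i=21 'b': node 1→6  emit P2@[20:21],P4@[21:21]
i=22 'e': node 6→1 ·f
i=23 'c': node 1→2
i=24 'd': node 2→0 ·f
i=25 'e': node 0→1
i=26 'a': node 1→7
i=27 'e': node 7→1 ·f
i=28 'c': node 1→2
i=29 'c': node 2→3  emit P0@[27:29]
i=30 'c': node 3→4 ·f
i=31 'b': node 4→10 ·f  emit P4@[31:31]

All matches (sorted): [[5,3],[5,4],[9,4],[13,3],[13,4],[16,0],[19,1],[21,2],[21,4],[29,0],[31,4]]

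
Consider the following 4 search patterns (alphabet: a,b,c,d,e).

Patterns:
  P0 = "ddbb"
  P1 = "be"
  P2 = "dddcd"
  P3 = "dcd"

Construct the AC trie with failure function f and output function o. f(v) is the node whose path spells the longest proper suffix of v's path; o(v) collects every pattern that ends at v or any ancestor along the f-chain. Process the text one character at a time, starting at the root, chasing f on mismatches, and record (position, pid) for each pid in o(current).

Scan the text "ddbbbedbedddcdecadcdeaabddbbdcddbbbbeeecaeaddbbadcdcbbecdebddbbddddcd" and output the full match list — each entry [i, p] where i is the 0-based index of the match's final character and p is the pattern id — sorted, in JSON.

Build:
Trie (insert patterns):
  0='ε' goto b→5 d→1
  1='d' goto c→10 d→2
  2='dd' goto b→3 d→7
  3='ddb' goto b→4
  4='ddbb' goto ·  ←P0
  5='b' goto e→6
  6='be' goto ·  ←P1
  7='ddd' goto c→8
  8='dddc' goto d→9
  9='dddcd' goto ·  ←P2
  10='dc' goto d→11
  11='dcd' goto ·  ←P3

BFS fail/out derivation:
  fail(1) 'd': from fail(0)=0 chase 'd': 0 ⇒ 0;  out=∅∪out(0)=∅
  fail(5) 'b': from fail(0)=0 chase 'b': 0 ⇒ 0;  out=∅∪out(0)=∅
  fail(2) 'dd': from fail(1)=0 chase 'd': 0 ⇒ 1;  out=∅∪out(1)=∅
  fail(6) 'be': from fail(5)=0 chase 'e': 0 ⇒ 0;  out={1}∪out(0)={1}
  fail(10) 'dc': from fail(1)=0 chase 'c': 0 ⇒ 0;  out=∅∪out(0)=∅
  fail(3) 'ddb': from fail(2)=1 chase 'b': 1→0 ⇒ 5;  out=∅∪out(5)=∅
  fail(7) 'ddd': from fail(2)=1 chase 'd': 1 ⇒ 2;  out=∅∪out(2)=∅
  fail(11) 'dcd': from fail(10)=0 chase 'd': 0 ⇒ 1;  out={3}∪out(1)={3}
  fail(4) 'ddbb': from fail(3)=5 chase 'b': 5→0 ⇒ 5;  out={0}∪out(5)={0}
  fail(8) 'dddc': from fail(7)=2 chase 'c': 2→1 ⇒ 10;  out=∅∪out(10)=∅
  fail(9) 'dddcd': from fail(8)=10 chase 'd': 10 ⇒ 11;  out={2}∪out(11)={2,3}

Scan:
i=0 'd': node 0→1
i=1 'd': node 1→2
i=2 'b': node 2→3
i=3 'b': node 3→4  → match P0@[0:3]
i=4 'b': node 4→5 ·f
i=5 'e': node 5→6  → match P1@[4:5]
i=6 'd': node 6→1 ·f
i=7 'b': node 1→5 ·f
i=8 'e': node 5→6  → match P1@[7:8]
i=9 'd': node 6→1 ·f
i=10 'd': node 1→2
i=11 'd': node 2→7
i=12 'c': node 7→8
i=13 'd': node 8→9  → match P2@[9:13],P3@[11:13]
i=14 'e': node 9→0 ·f
i=15 'c': node 0→0
i=16 'a': node 0→0
i=17 'd': node 0→1
i=18 'c': node 1→10
i=19 'd': node 10→11  → match P3@[17:19]
i=20 'e': node 11→0 ·f
i=21 'a': node 0→0
i=22 'a': node 0→0
i=23 'b': node 0→5
i=24 'd': node 5→1 ·f
i=25 'd': node 1→2
i=26 'b': node 2→3
i=27 'b': node 3→4  → match P0@[24:27]
i=28 'd': node 4→1 ·f
i=29 'c': node 1→10
i=30 'd': node 10→11  → match P3@[28:30]
i=31 'd': node 11→2 ·f
i=32 'b': node 2→3
i=33 'b': node 3→4  → match P0@[30:33]
i=34 'b': node 4→5 ·f
i=35 'b': node 5→5 ·f
i=36 'e': node 5→6  → match P1@[35:36]
i=37 'e': node 6→0 ·f
i=38 'e': node 0→0
i=39 'c': node 0→0
i=40 'a': node 0→0
i=41 'e': node 0→0
i=42 'a': node 0→0
i=43 'd': node 0→1
i=44 'd': node 1→2
i=45 'b': node 2→3
i=46 'b': node 3→4  → match P0@[43:46]
i=47 'a': node 4→0 ·f
i=48 'd': node 0→1
i=49 'c': node 1→10
i=50 'd': node 10→11  → match P3@[48:50]
i=51 'c': node 11→10 ·f
i=52 'b': node 10→5 ·f
i=53 'b': node 5→5 ·f
i=54 'e': node 5→6  → match P1@[53:54]
i=55 'c': node 6→0 ·f
i=56 'd': node 0→1
i=57 'e': node 1→0 ·f
i=58 'b': node 0→5
i=59 'd': node 5→1 ·f
i=60 'd': node 1→2
i=61 'b': node 2→3
i=62 'b': node 3→4  → match P0@[59:62]
i=63 'd': node 4→1 ·f
i=64 'd': node 1→2
i=65 'd': node 2→7
i=66 'd': node 7→7 ·f
i=67 'c': node 7→8
i=68 'd': node 8→9  → match P2@[64:68],P3@[66:68]

Matches: [[3,0],[5,1],[8,1],[13,2],[13,3],[19,3],[27,0],[30,3],[33,0],[36,1],[46,0],[50,3],[54,1],[62,0],[68,2],[68,3]]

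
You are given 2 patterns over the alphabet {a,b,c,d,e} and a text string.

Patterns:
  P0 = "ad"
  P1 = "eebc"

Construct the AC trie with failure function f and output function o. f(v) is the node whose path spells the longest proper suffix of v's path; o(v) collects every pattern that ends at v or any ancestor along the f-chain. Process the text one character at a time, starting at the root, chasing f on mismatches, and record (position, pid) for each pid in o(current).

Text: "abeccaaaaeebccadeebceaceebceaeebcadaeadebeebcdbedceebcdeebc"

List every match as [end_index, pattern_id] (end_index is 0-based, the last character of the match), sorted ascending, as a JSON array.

Build automaton:
Trie (insert patterns):
  0='ε' goto a→1 e→3
  1='a' goto d→2
  2='ad' goto ·  [P0 ends]
  3='e' goto e→4
  4='ee' goto b→5
  5='eeb' goto c→6
  6='eebc' goto ·  [P1 ends]

Failure links (BFS by depth):
  fail(1) 'a': from fail(0)=0 chase 'a': 0 ⇒ 0;  out=∅∪out(0)=∅
  fail(3) 'e': from fail(0)=0 chase 'e': 0 ⇒ 0;  out=∅∪out(0)=∅
  fail(2) 'ad': from fail(1)=0 chase 'd': 0 ⇒ 0;  out={0}∪out(0)={0}
  fail(4) 'ee': from fail(3)=0 chase 'e': 0 ⇒ 3;  out=∅∪out(3)=∅
  fail(5) 'eeb': from fail(4)=3 chase 'b': 3→0 ⇒ 0;  out=∅∪out(0)=∅
  fail(6) 'eebc': from fail(5)=0 chase 'c': 0 ⇒ 0;  out={1}∪out(0)={1}

Scan:
i=0 'a': node 0→1
i=1 'b': node 1→0 ·f
i=2 'e': node 0→3
i=3 'c': node 3→0 ·f
i=4 'c': node 0→0
i=5 'a': node 0→1
i=6 'a': node 1→1 ·f
i=7 'a': node 1→1 ·f
i=8 'a': node 1→1 ·f
i=9 'e': node 1→3 ·f
i=10 'e': node 3→4
i=11 'b': node 4→5
i=12 'c': node 5→6  emit P1@[9:12]
i=13 'c': node 6→0 ·f
i=14 'a': node 0→1
i=15 'd': node 1→2  emit P0@[14:15]
i=16 'e': node 2→3 ·f
i=17 'e': node 3→4
i=18 'b': node 4→5
i=19 'c': node 5→6  emit P1@[16:19]
i=20 'e': node 6→3 ·f
i=21 'a': node 3→1 ·f
i=22 'c': node 1→0 ·f
i=23 'e': node 0→3
i=24 'e': node 3→4
i=25 'b': node 4→5
i=26 'c': node 5→6  emit P1@[23:26]
i=27 'e': node 6→3 ·f
i=28 'a': node 3→1 ·f
i=29 'e': node 1→3 ·f
i=30 'e': node 3→4
i=31 'b': node 4→5
i=32 'c': node 5→6  emit P1@[29:32]
i=33 'a': node 6→1 ·f
i=34 'd': node 1→2  emit P0@[33:34]
i=35 'a': node 2→1 ·f
i=36 'e': node 1→3 ·f
i=37 'a': node 3→1 ·f
i=38 'd': node 1→2  emit P0@[37:38]
i=39 'e': node 2→3 ·f
i=40 'b': node 3→0 ·f
i=41 'e': node 0→3
i=42 'e': node 3→4
i=43 'b': node 4→5
i=44 'c': node 5→6  emit P1@[41:44]
i=45 'd': node 6→0 ·f
i=46 'b': node 0→0
i=47 'e': node 0→3
i=48 'd': node 3→0 ·f
i=49 'c': node 0→0
i=50 'e': node 0→3
i=51 'e': node 3→4
i=52 'b': node 4→5
i=53 'c': node 5→6  emit P1@[50:53]
i=54 'd': node 6→0 ·f
i=55 'e': node 0→3
i=56 'e': node 3→4
i=57 'b': node 4→5
i=58 'c': node 5→6  emit P1@[55:58]

All matches (sorted): [[12,1],[15,0],[19,1],[26,1],[32,1],[34,0],[38,0],[44,1],[53,1],[58,1]]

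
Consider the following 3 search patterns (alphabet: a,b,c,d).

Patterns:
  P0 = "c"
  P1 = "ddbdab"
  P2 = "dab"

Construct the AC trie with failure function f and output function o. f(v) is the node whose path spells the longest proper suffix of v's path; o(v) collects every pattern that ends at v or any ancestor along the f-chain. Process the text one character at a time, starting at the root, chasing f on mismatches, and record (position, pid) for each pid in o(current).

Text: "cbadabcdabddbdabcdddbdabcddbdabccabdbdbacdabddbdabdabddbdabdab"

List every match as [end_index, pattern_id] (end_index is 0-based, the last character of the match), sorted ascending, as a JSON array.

Build:
Trie (insert patterns):
  0='ε' goto c→1 d→2
  1='c' goto ·  ←P0
  2='d' goto a→8 d→3
  3='dd' goto b→4
  4='ddb' goto d→5
  5='ddbd' goto a→6
  6='ddbda' goto b→7
  7='ddbdab' goto ·  ←P1
  8='da' goto b→9
  9='dab' goto ·  ←P2

Failure links (BFS by depth):
  fail(1) 'c': from fail(0)=0 chase 'c': 0 ⇒ 0;  out={0}∪out(0)={0}
  fail(2) 'd': from fail(0)=0 chase 'd': 0 ⇒ 0;  out=∅∪out(0)=∅
  fail(3) 'dd': from fail(2)=0 chase 'd': 0 ⇒ 2;  out=∅∪out(2)=∅
  fail(8) 'da': from fail(2)=0 chase 'a': 0 ⇒ 0;  out=∅∪out(0)=∅
  fail(4) 'ddb': from fail(3)=2 chase 'b': 2→0 ⇒ 0;  out=∅∪out(0)=∅
  fail(9) 'dab': from fail(8)=0 chase 'b': 0 ⇒ 0;  out={2}∪out(0)={2}
  fail(5) 'ddbd': from fail(4)=0 chase 'd': 0 ⇒ 2;  out=∅∪out(2)=∅
  fail(6) 'ddbda': from fail(5)=2 chase 'a': 2 ⇒ 8;  out=∅∪out(8)=∅
  fail(7) 'ddbdab': from fail(6)=8 chase 'b': 8 ⇒ 9;  out={1}∪out(9)={1,2}

Run:
pos 0 'c': at 1  → match P0@[0:0]
pos 1 'b': at 0 (via fail)
pos 2 'a': at 0
pos 3 'd': at 2
pos 4 'a': at 8
pos 5 'b': at 9  → match P2@[3:5]
pos 6 'c': at 1 (via fail)  → match P0@[6:6]
pos 7 'd': at 2 (via fail)
pos 8 'a': at 8
pos 9 'b': at 9  → match P2@[7:9]
pos 10 'd': at 2 (via fail)
pos 11 'd': at 3
pos 12 'b': at 4
pos 13 'd': at 5
pos 14 'a': at 6
pos 15 'b': at 7  → match P1@[10:15],P2@[13:15]
pos 16 'c': at 1 (via fail)  → match P0@[16:16]
pos 17 'd': at 2 (via fail)
pos 18 'd': at 3
pos 19 'd': at 3 (via fail)
pos 20 'b': at 4
pos 21 'd': at 5
pos 22 'a': at 6
pos 23 'b': at 7  → match P1@[18:23],P2@[21:23]
pos 24 'c': at 1 (via fail)  → match P0@[24:24]
pos 25 'd': at 2 (via fail)
pos 26 'd': at 3
pos 27 'b': at 4
pos 28 'd': at 5
pos 29 'a': at 6
pos 30 'b': at 7  → match P1@[25:30],P2@[28:30]
pos 31 'c': at 1 (via fail)  → match P0@[31:31]
pos 32 'c': at 1 (via fail)  → match P0@[32:32]
pos 33 'a': at 0 (via fail)
pos 34 'b': at 0
pos 35 'd': at 2
pos 36 'b': at 0 (via fail)
pos 37 'd': at 2
pos 38 'b': at 0 (via fail)
pos 39 'a': at 0
pos 40 'c': at 1  → match P0@[40:40]
pos 41 'd': at 2 (via fail)
pos 42 'a': at 8
pos 43 'b': at 9  → match P2@[41:43]
pos 44 'd': at 2 (via fail)
pos 45 'd': at 3
pos 46 'b': at 4
pos 47 'd': at 5
pos 48 'a': at 6
pos 49 'b': at 7  → match P1@[44:49],P2@[47:49]
pos 50 'd': at 2 (via fail)
pos 51 'a': at 8
pos 52 'b': at 9  → match P2@[50:52]
pos 53 'd': at 2 (via fail)
pos 54 'd': at 3
pos 55 'b': at 4
pos 56 'd': at 5
pos 57 'a': at 6
pos 58 'b': at 7  → match P1@[53:58],P2@[56:58]
pos 59 'd': at 2 (via fail)
pos 60 'a': at 8
pos 61 'b': at 9  → match P2@[59:61]

Result: [[0,0],[5,2],[6,0],[9,2],[15,1],[15,2],[16,0],[23,1],[23,2],[24,0],[30,1],[30,2],[31,0],[32,0],[40,0],[43,2],[49,1],[49,2],[52,2],[58,1],[58,2],[61,2]]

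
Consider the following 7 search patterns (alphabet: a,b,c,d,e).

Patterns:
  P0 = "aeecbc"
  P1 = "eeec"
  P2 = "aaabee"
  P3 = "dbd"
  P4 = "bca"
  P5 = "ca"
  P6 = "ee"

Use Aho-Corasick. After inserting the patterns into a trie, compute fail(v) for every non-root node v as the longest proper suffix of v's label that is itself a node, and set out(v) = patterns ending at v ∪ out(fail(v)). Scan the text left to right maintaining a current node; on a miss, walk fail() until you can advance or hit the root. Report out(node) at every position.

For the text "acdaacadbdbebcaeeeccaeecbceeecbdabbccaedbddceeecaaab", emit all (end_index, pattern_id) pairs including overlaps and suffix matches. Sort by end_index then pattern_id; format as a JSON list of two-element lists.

Build automaton:
Trie (insert patterns):
  n0 'ε': a→1 b→19 c→22 d→16 e→7
  n1 'a': a→11 e→2
  n2 'ae': e→3
  n3 'aee': c→4
  n4 'aeec': b→5
  n5 'aeecb': c→6
  n6 'aeecbc': ·  [P0 ends]
  n7 'e': e→8
  n8 'ee': e→9  [P6 ends]
  n9 'eee': c→10
  n10 'eeec': ·  [P1 ends]
  n11 'aa': a→12
  n12 'aaa': b→13
  n13 'aaab': e→14
  n14 'aaabe': e→15
  n15 'aaabee': ·  [P2 ends]
  n16 'd': b→17
  n17 'db': d→18
  n18 'dbd': ·  [P3 ends]
  n19 'b': c→20
  n20 'bc': a→21
  n21 'bca': ·  [P4 ends]
  n22 'c': a→23
  n23 'ca': ·  [P5 ends]

BFS fail/out derivation:
  fail(1) 'a': from fail(0)=0 chase 'a': 0 ⇒ 0;  out=∅∪out(0)=∅
  fail(7) 'e': from fail(0)=0 chase 'e': 0 ⇒ 0;  out=∅∪out(0)=∅
  fail(16) 'd': from fail(0)=0 chase 'd': 0 ⇒ 0;  out=∅∪out(0)=∅
  fail(19) 'b': from fail(0)=0 chase 'b': 0 ⇒ 0;  out=∅∪out(0)=∅
  fail(22) 'c': from fail(0)=0 chase 'c': 0 ⇒ 0;  out=∅∪out(0)=∅
  fail(2) 'ae': from fail(1)=0 chase 'e': 0 ⇒ 7;  out=∅∪out(7)=∅
  fail(8) 'ee': from fail(7)=0 chase 'e': 0 ⇒ 7;  out={6}∪out(7)={6}
  fail(11) 'aa': from fail(1)=0 chase 'a': 0 ⇒ 1;  out=∅∪out(1)=∅
  fail(17) 'db': from fail(16)=0 chase 'b': 0 ⇒ 19;  out=∅∪out(19)=∅
  fail(20) 'bc': from fail(19)=0 chase 'c': 0 ⇒ 22;  out=∅∪out(22)=∅
  fail(23) 'ca': from fail(22)=0 chase 'a': 0 ⇒ 1;  out={5}∪out(1)={5}
  fail(3) 'aee': from fail(2)=7 chase 'e': 7 ⇒ 8;  out=∅∪out(8)={6}
  fail(9) 'eee': from fail(8)=7 chase 'e': 7 ⇒ 8;  out=∅∪out(8)={6}
  fail(12) 'aaa': from fail(11)=1 chase 'a': 1 ⇒ 11;  out=∅∪out(11)=∅
  fail(18) 'dbd': from fail(17)=19 chase 'd': 19→0 ⇒ 16;  out={3}∪out(16)={3}
  fail(21) 'bca': from fail(20)=22 chase 'a': 22 ⇒ 23;  out={4}∪out(23)={4,5}
  fail(4) 'aeec': from fail(3)=8 chase 'c': 8→7→0 ⇒ 22;  out=∅∪out(22)=∅
  fail(10) 'eeec': from fail(9)=8 chase 'c': 8→7→0 ⇒ 22;  out={1}∪out(22)={1}
  fail(13) 'aaab': from fail(12)=11 chase 'b': 11→1→0 ⇒ 19;  out=∅∪out(19)=∅
  fail(5) 'aeecb': from fail(4)=22 chase 'b': 22→0 ⇒ 19;  out=∅∪out(19)=∅
  fail(14) 'aaabe': from fail(13)=19 chase 'e': 19→0 ⇒ 7;  out=∅∪out(7)=∅
  fail(6) 'aeecbc': from fail(5)=19 chase 'c': 19 ⇒ 20;  out={0}∪out(20)={0}
  fail(15) 'aaabee': from fail(14)=7 chase 'e': 7 ⇒ 8;  out={2}∪out(8)={2,6}

Text stream:
i=0 'a': node 0→1
i=1 'c': node 1→22 ·f
i=2 'd': node 22→16 ·f
i=3 'a': node 16→1 ·f
i=4 'a': node 1→11
i=5 'c': node 11→22 ·f
i=6 'a': node 22→23  emit P5@[5:6]
i=7 'd': node 23→16 ·f
i=8 'b': node 16→17
i=9 'd': node 17→18  emit P3@[7:9]
i=10 'b': node 18→17 ·f
i=11 'e': node 17→7 ·f
i=12 'b': node 7→19 ·f
i=13 'c': node 19→20
i=14 'a': node 20→21  emit P4@[12:14],P5@[13:14]
i=15 'e': node 21→2 ·f
i=16 'e': node 2→3  emit P6@[15:16]
i=17 'e': node 3→9 ·f  emit P6@[16:17]
i=18 'c': node 9→10  emit P1@[15:18]
i=19 'c': node 10→22 ·f
i=20 'a': node 22→23  emit P5@[19:20]
i=21 'e': node 23→2 ·f
i=22 'e': node 2→3  emit P6@[21:22]
i=23 'c': node 3→4
i=24 'b': node 4→5
i=25 'c': node 5→6  emit P0@[20:25]
i=26 'e': node 6→7 ·f
i=27 'e': node 7→8  emit P6@[26:27]
i=28 'e': node 8→9  emit P6@[27:28]
i=29 'c': node 9→10  emit P1@[26:29]
i=30 'b': node 10→19 ·f
i=31 'd': node 19→16 ·f
i=32 'a': node 16→1 ·f
i=33 'b': node 1→19 ·f
i=34 'b': node 19→19 ·f
i=35 'c': node 19→20
i=36 'c': node 20→22 ·f
i=37 'a': node 22→23  emit P5@[36:37]
i=38 'e': node 23→2 ·f
i=39 'd': node 2→16 ·f
i=40 'b': node 16→17
i=41 'd': node 17→18  emit P3@[39:41]
i=42 'd': node 18→16 ·f
i=43 'c': node 16→22 ·f
i=44 'e': node 22→7 ·f
i=45 'e': node 7→8  emit P6@[44:45]
i=46 'e': node 8→9  emit P6@[45:46]
i=47 'c': node 9→10  emit P1@[44:47]
i=48 'a': node 10→23 ·f  emit P5@[47:48]
i=49 'a': node 23→11 ·f
i=50 'a': node 11→12
i=51 'b': node 12→13

All matches (sorted): [[6,5],[9,3],[14,4],[14,5],[16,6],[17,6],[18,1],[20,5],[22,6],[25,0],[27,6],[28,6],[29,1],[37,5],[41,3],[45,6],[46,6],[47,1],[48,5]]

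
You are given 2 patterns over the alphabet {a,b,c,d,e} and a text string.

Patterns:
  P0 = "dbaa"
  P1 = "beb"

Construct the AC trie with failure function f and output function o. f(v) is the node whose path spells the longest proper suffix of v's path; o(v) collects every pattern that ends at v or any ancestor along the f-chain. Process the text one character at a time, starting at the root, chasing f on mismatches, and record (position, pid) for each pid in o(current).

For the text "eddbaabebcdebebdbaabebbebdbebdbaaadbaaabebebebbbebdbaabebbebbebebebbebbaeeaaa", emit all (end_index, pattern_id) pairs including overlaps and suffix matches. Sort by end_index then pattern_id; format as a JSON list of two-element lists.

Build:
Trie nodes:
  0='ε' goto b→5 d→1
  1='d' goto b→2
  2='db' goto a→3
  3='dba' goto a→4
  4='dbaa' goto ·  ←P0
  5='b' goto e→6
  6='be' goto b→7
  7='beb' goto ·  ←P1

BFS fail/out derivation:
  fail(1) 'd': from fail(0)=0 chase 'd': 0 ⇒ 0;  out=∅∪out(0)=∅
  fail(5) 'b': from fail(0)=0 chase 'b': 0 ⇒ 0;  out=∅∪out(0)=∅
  fail(2) 'db': from fail(1)=0 chase 'b': 0 ⇒ 5;  out=∅∪out(5)=∅
  fail(6) 'be': from fail(5)=0 chase 'e': 0 ⇒ 0;  out=∅∪out(0)=∅
  fail(3) 'dba': from fail(2)=5 chase 'a': 5→0 ⇒ 0;  out=∅∪out(0)=∅
  fail(7) 'beb': from fail(6)=0 chase 'b': 0 ⇒ 5;  out={1}∪out(5)={1}
  fail(4) 'dbaa': from fail(3)=0 chase 'a': 0 ⇒ 0;  out={0}∪out(0)={0}

Text stream:
i=0 'e': node 0→0
i=1 'd': node 0→1
i=2 'd': node 1→1 (fail-walked)
i=3 'b': node 1→2
i=4 'a': node 2→3
i=5 'a': node 3→4  emit P0@[2:5]
i=6 'b': node 4→5 (fail-walked)
i=7 'e': node 5→6
i=8 'b': node 6→7  emit P1@[6:8]
i=9 'c': node 7→0 (fail-walked)
i=10 'd': node 0→1
i=11 'e': node 1→0 (fail-walked)
i=12 'b': node 0→5
i=13 'e': node 5→6
i=14 'b': node 6→7  emit P1@[12:14]
i=15 'd': node 7→1 (fail-walked)
i=16 'b': node 1→2
i=17 'a': node 2→3
i=18 'a': node 3→4  emit P0@[15:18]
i=19 'b': node 4→5 (fail-walked)
i=20 'e': node 5→6
i=21 'b': node 6→7  emit P1@[19:21]
i=22 'b': node 7→5 (fail-walked)
i=23 'e': node 5→6
i=24 'b': node 6→7  emit P1@[22:24]
i=25 'd': node 7→1 (fail-walked)
i=26 'b': node 1→2
i=27 'e': node 2→6 (fail-walked)
i=28 'b': node 6→7  emit P1@[26:28]
i=29 'd': node 7→1 (fail-walked)
i=30 'b': node 1→2
i=31 'a': node 2→3
i=32 'a': node 3→4  emit P0@[29:32]
i=33 'a': node 4→0 (fail-walked)
i=34 'd': node 0→1
i=35 'b': node 1→2
i=36 'a': node 2→3
i=37 'a': node 3→4  emit P0@[34:37]
i=38 'a': node 4→0 (fail-walked)
i=39 'b': node 0→5
i=40 'e': node 5→6
i=41 'b': node 6→7  emit P1@[39:41]
i=42 'e': node 7→6 (fail-walked)
i=43 'b': node 6→7  emit P1@[41:43]
i=44 'e': node 7→6 (fail-walked)
i=45 'b': node 6→7  emit P1@[43:45]
i=46 'b': node 7→5 (fail-walked)
i=47 'b': node 5→5 (fail-walked)
i=48 'e': node 5→6
i=49 'b': node 6→7  emit P1@[47:49]
i=50 'd': node 7→1 (fail-walked)
i=51 'b': node 1→2
i=52 'a': node 2→3
i=53 'a': node 3→4  emit P0@[50:53]
i=54 'b': node 4→5 (fail-walked)
i=55 'e': node 5→6
i=56 'b': node 6→7  emit P1@[54:56]
i=57 'b': node 7→5 (fail-walked)
i=58 'e': node 5→6
i=59 'b': node 6→7  emit P1@[57:59]
i=60 'b': node 7→5 (fail-walked)
i=61 'e': node 5→6
i=62 'b': node 6→7  emit P1@[60:62]
i=63 'e': node 7→6 (fail-walked)
i=64 'b': node 6→7  emit P1@[62:64]
i=65 'e': node 7→6 (fail-walked)
i=66 'b': node 6→7  emit P1@[64:66]
i=67 'b': node 7→5 (fail-walked)
i=68 'e': node 5→6
i=69 'b': node 6→7  emit P1@[67:69]
i=70 'b': node 7→5 (fail-walked)
i=71 'a': node 5→0 (fail-walked)
i=72 'e': node 0→0
i=73 'e': node 0→0
i=74 'a': node 0→0
i=75 'a': node 0→0
i=76 'a': node 0→0

All matches (sorted): [[5,0],[8,1],[14,1],[18,0],[21,1],[24,1],[28,1],[32,0],[37,0],[41,1],[43,1],[45,1],[49,1],[53,0],[56,1],[59,1],[62,1],[64,1],[66,1],[69,1]]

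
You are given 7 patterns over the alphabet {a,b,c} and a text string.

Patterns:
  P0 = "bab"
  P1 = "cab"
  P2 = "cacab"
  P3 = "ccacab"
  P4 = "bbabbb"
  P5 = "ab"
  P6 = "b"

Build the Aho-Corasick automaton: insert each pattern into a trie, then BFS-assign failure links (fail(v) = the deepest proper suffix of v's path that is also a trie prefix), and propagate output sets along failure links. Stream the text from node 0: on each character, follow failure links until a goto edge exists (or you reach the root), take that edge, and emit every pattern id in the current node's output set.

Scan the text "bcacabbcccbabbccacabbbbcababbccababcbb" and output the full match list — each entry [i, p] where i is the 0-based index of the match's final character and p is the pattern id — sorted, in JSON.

Build:
Trie (insert patterns):
  n0 'ε': a→20 b→1 c→4
  n1 'b': a→2 b→15  [P6 ends]
  n2 'ba': b→3
  n3 'bab': ·  [P0 ends]
  n4 'c': a→5 c→10
  n5 'ca': b→6 c→7
  n6 'cab': ·  [P1 ends]
  n7 'cac': a→8
  n8 'caca': b→9
  n9 'cacab': ·  [P2 ends]
  n10 'cc': a→11
  n11 'cca': c→12
  n12 'ccac': a→13
  n13 'ccaca': b→14
  n14 'ccacab': ·  [P3 ends]
  n15 'bb': a→16
  n16 'bba': b→17
  n17 'bbab': b→18
  n18 'bbabb': b→19
  n19 'bbabbb': ·  [P4 ends]
  n20 'a': b→21
  n21 'ab': ·  [P5 ends]

Failure links (BFS by depth):
  n1('b'): parent n0 fail=0; on 'b' 0 → fail=0;  out {6}∪∅={6}
  n4('c'): parent n0 fail=0; on 'c' 0 → fail=0;  out ∅∪∅=∅
  n20('a'): parent n0 fail=0; on 'a' 0 → fail=0;  out ∅∪∅=∅
  n2('ba'): parent n1 fail=0; on 'a' 0 → fail=20;  out ∅∪∅=∅
  n5('ca'): parent n4 fail=0; on 'a' 0 → fail=20;  out ∅∪∅=∅
  n10('cc'): parent n4 fail=0; on 'c' 0 → fail=4;  out ∅∪∅=∅
  n15('bb'): parent n1 fail=0; on 'b' 0 → fail=1;  out ∅∪{6}={6}
  n21('ab'): parent n20 fail=0; on 'b' 0 → fail=1;  out {5}∪{6}={5,6}
  n3('bab'): parent n2 fail=20; on 'b' 20 → fail=21;  out {0}∪{5,6}={0,5,6}
  n6('cab'): parent n5 fail=20; on 'b' 20 → fail=21;  out {1}∪{5,6}={1,5,6}
  n7('cac'): parent n5 fail=20; on 'c' 20→0 → fail=4;  out ∅∪∅=∅
  n11('cca'): parent n10 fail=4; on 'a' 4 → fail=5;  out ∅∪∅=∅
  n16('bba'): parent n15 fail=1; on 'a' 1 → fail=2;  out ∅∪∅=∅
  n8('caca'): parent n7 fail=4; on 'a' 4 → fail=5;  out ∅∪∅=∅
  n12('ccac'): parent n11 fail=5; on 'c' 5 → fail=7;  out ∅∪∅=∅
  n17('bbab'): parent n16 fail=2; on 'b' 2 → fail=3;  out ∅∪{0,5,6}={0,5,6}
  n9('cacab'): parent n8 fail=5; on 'b' 5 → fail=6;  out {2}∪{1,5,6}={1,2,5,6}
  n13('ccaca'): parent n12 fail=7; on 'a' 7 → fail=8;  out ∅∪∅=∅
  n18('bbabb'): parent n17 fail=3; on 'b' 3→21→1 → fail=15;  out ∅∪{6}={6}
  n14('ccacab'): parent n13 fail=8; on 'b' 8 → fail=9;  out {3}∪{1,2,5,6}={1,2,3,5,6}
  n19('bbabbb'): parent n18 fail=15; on 'b' 15→1 → fail=15;  out {4}∪{6}={4,6}

Text stream:
i=0 'b': node 0→1  ** P6@[0:0]
i=1 'c': node 1→4 (fail-walked)
i=2 'a': node 4→5
i=3 'c': node 5→7
i=4 'a': node 7→8
i=5 'b': node 8→9  ** P1@[3:5],P2@[1:5],P5@[4:5],P6@[5:5]
i=6 'b': node 9→15 (fail-walked)  ** P6@[6:6]
i=7 'c': node 15→4 (fail-walked)
i=8 'c': node 4→10
i=9 'c': node 10→10 (fail-walked)
i=10 'b': node 10→1 (fail-walked)  ** P6@[10:10]
i=11 'a': node 1→2
i=12 'b': node 2→3  ** P0@[10:12],P5@[11:12],P6@[12:12]
i=13 'b': node 3→15 (fail-walked)  ** P6@[13:13]
i=14 'c': node 15→4 (fail-walked)
i=15 'c': node 4→10
i=16 'a': node 10→11
i=17 'c': node 11→12
i=18 'a': node 12→13
i=19 'b': node 13→14  ** P1@[17:19],P2@[15:19],P3@[14:19],P5@[18:19],P6@[19:19]
i=20 'b': node 14→15 (fail-walked)  ** P6@[20:20]
i=21 'b': node 15→15 (fail-walked)  ** P6@[21:21]
i=22 'b': node 15→15 (fail-walked)  ** P6@[22:22]
i=23 'c': node 15→4 (fail-walked)
i=24 'a': node 4→5
i=25 'b': node 5→6  ** P1@[23:25],P5@[24:25],P6@[25:25]
i=26 'a': node 6→2 (fail-walked)
i=27 'b': node 2→3  ** P0@[25:27],P5@[26:27],P6@[27:27]
i=28 'b': node 3→15 (fail-walked)  ** P6@[28:28]
i=29 'c': node 15→4 (fail-walked)
i=30 'c': node 4→10
i=31 'a': node 10→11
i=32 'b': node 11→6 (fail-walked)  ** P1@[30:32],P5@[31:32],P6@[32:32]
i=33 'a': node 6→2 (fail-walked)
i=34 'b': node 2→3  ** P0@[32:34],P5@[33:34],P6@[34:34]
i=35 'c': node 3→4 (fail-walked)
i=36 'b': node 4→1 (fail-walked)  ** P6@[36:36]
i=37 'b': node 1→15  ** P6@[37:37]

Result: [[0,6],[5,1],[5,2],[5,5],[5,6],[6,6],[10,6],[12,0],[12,5],[12,6],[13,6],[19,1],[19,2],[19,3],[19,5],[19,6],[20,6],[21,6],[22,6],[25,1],[25,5],[25,6],[27,0],[27,5],[27,6],[28,6],[32,1],[32,5],[32,6],[34,0],[34,5],[34,6],[36,6],[37,6]]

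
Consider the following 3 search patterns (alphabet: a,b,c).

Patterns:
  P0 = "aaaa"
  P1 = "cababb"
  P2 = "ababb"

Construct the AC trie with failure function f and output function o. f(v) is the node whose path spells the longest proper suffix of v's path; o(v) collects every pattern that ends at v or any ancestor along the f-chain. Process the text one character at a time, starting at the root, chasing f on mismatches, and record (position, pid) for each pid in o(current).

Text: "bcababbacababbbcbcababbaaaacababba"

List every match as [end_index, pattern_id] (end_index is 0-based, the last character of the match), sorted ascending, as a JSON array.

Build:
Trie (insert patterns):
  0='ε' goto a→1 c→5
  1='a' goto a→2 b→11
  2='aa' goto a→3
  3='aaa' goto a→4
  4='aaaa' goto ·  ←P0
  5='c' goto a→6
  6='ca' goto b→7
  7='cab' goto a→8
  8='caba' goto b→9
  9='cabab' goto b→10
  10='cababb' goto ·  ←P1
  11='ab' goto a→12
  12='aba' goto b→13
  13='abab' goto b→14
  14='ababb' goto ·  ←P2

BFS fail/out derivation:
  n1('a'): parent n0 fail=0; on 'a' 0 → fail=0;  out ∅∪∅=∅
  n5('c'): parent n0 fail=0; on 'c' 0 → fail=0;  out ∅∪∅=∅
  n2('aa'): parent n1 fail=0; on 'a' 0 → fail=1;  out ∅∪∅=∅
  n6('ca'): parent n5 fail=0; on 'a' 0 → fail=1;  out ∅∪∅=∅
  n11('ab'): parent n1 fail=0; on 'b' 0 → fail=0;  out ∅∪∅=∅
  n3('aaa'): parent n2 fail=1; on 'a' 1 → fail=2;  out ∅∪∅=∅
  n7('cab'): parent n6 fail=1; on 'b' 1 → fail=11;  out ∅∪∅=∅
  n12('aba'): parent n11 fail=0; on 'a' 0 → fail=1;  out ∅∪∅=∅
  n4('aaaa'): parent n3 fail=2; on 'a' 2 → fail=3;  out {0}∪∅={0}
  n8('caba'): parent n7 fail=11; on 'a' 11 → fail=12;  out ∅∪∅=∅
  n13('abab'): parent n12 fail=1; on 'b' 1 → fail=11;  out ∅∪∅=∅
  n9('cabab'): parent n8 fail=12; on 'b' 12 → fail=13;  out ∅∪∅=∅
  n14('ababb'): parent n13 fail=11; on 'b' 11→0 → fail=0;  out {2}∪∅={2}
  n10('cababb'): parent n9 fail=13; on 'b' 13 → fail=14;  out {1}∪{2}={1,2}

Text stream:
pos 0 'b': at 0
pos 1 'c': at 5
pos 2 'a': at 6
pos 3 'b': at 7
pos 4 'a': at 8
pos 5 'b': at 9
pos 6 'b': at 10  → match P1@[1:6],P2@[2:6]
pos 7 'a': at 1 ·f
pos 8 'c': at 5 ·f
pos 9 'a': at 6
pos 10 'b': at 7
pos 11 'a': at 8
pos 12 'b': at 9
pos 13 'b': at 10  → match P1@[8:13],P2@[9:13]
pos 14 'b': at 0 ·f
pos 15 'c': at 5
pos 16 'b': at 0 ·f
pos 17 'c': at 5
pos 18 'a': at 6
pos 19 'b': at 7
pos 20 'a': at 8
pos 21 'b': at 9
pos 22 'b': at 10  → match P1@[17:22],P2@[18:22]
pos 23 'a': at 1 ·f
pos 24 'a': at 2
pos 25 'a': at 3
pos 26 'a': at 4  → match P0@[23:26]
pos 27 'c': at 5 ·f
pos 28 'a': at 6
pos 29 'b': at 7
pos 30 'a': at 8
pos 31 'b': at 9
pos 32 'b': at 10  → match P1@[27:32],P2@[28:32]
pos 33 'a': at 1 ·f

Matches: [[6,1],[6,2],[13,1],[13,2],[22,1],[22,2],[26,0],[32,1],[32,2]]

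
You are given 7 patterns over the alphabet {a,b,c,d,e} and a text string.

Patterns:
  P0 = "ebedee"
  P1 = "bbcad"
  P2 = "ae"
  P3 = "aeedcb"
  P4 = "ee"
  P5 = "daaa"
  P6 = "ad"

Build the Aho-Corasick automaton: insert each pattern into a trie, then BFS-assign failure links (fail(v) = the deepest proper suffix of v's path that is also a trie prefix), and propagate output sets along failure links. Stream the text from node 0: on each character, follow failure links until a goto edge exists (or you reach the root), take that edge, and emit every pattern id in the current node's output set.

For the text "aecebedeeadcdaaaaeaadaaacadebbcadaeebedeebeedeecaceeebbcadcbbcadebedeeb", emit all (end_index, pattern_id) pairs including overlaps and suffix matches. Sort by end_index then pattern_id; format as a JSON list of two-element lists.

Construct AC machine:
Trie (insert patterns):
  0='ε' goto a→12 b→7 d→19 e→1
  1='e' goto b→2 e→18
  2='eb' goto e→3
  3='ebe' goto d→4
  4='ebed' goto e→5
  5='ebede' goto e→6
  6='ebedee' goto ·  [P0 ends]
  7='b' goto b→8
  8='bb' goto c→9
  9='bbc' goto a→10
  10='bbca' goto d→11
  11='bbcad' goto ·  [P1 ends]
  12='a' goto d→23 e→13
  13='ae' goto e→14  [P2 ends]
  14='aee' goto d→15
  15='aeed' goto c→16
  16='aeedc' goto b→17
  17='aeedcb' goto ·  [P3 ends]
  18='ee' goto ·  [P4 ends]
  19='d' goto a→20
  20='da' goto a→21
  21='daa' goto a→22
  22='daaa' goto ·  [P5 ends]
  23='ad' goto ·  [P6 ends]

Failure links (BFS by depth):
  n1('e'): parent n0 fail=0; on 'e' 0 → fail=0;  out ∅∪∅=∅
  n7('b'): parent n0 fail=0; on 'b' 0 → fail=0;  out ∅∪∅=∅
  n12('a'): parent n0 fail=0; on 'a' 0 → fail=0;  out ∅∪∅=∅
  n19('d'): parent n0 fail=0; on 'd' 0 → fail=0;  out ∅∪∅=∅
  n2('eb'): parent n1 fail=0; on 'b' 0 → fail=7;  out ∅∪∅=∅
  n8('bb'): parent n7 fail=0; on 'b' 0 → fail=7;  out ∅∪∅=∅
  n13('ae'): parent n12 fail=0; on 'e' 0 → fail=1;  out {2}∪∅={2}
  n18('ee'): parent n1 fail=0; on 'e' 0 → fail=1;  out {4}∪∅={4}
  n20('da'): parent n19 fail=0; on 'a' 0 → fail=12;  out ∅∪∅=∅
  n23('ad'): parent n12 fail=0; on 'd' 0 → fail=19;  out {6}∪∅={6}
  n3('ebe'): parent n2 fail=7; on 'e' 7→0 → fail=1;  out ∅∪∅=∅
  n9('bbc'): parent n8 fail=7; on 'c' 7→0 → fail=0;  out ∅∪∅=∅
  n14('aee'): parent n13 fail=1; on 'e' 1 → fail=18;  out ∅∪{4}={4}
  n21('daa'): parent n20 fail=12; on 'a' 12→0 → fail=12;  out ∅∪∅=∅
  n4('ebed'): parent n3 fail=1; on 'd' 1→0 → fail=19;  out ∅∪∅=∅
  n10('bbca'): parent n9 fail=0; on 'a' 0 → fail=12;  out ∅∪∅=∅
  n15('aeed'): parent n14 fail=18; on 'd' 18→1→0 → fail=19;  out ∅∪∅=∅
  n22('daaa'): parent n21 fail=12; on 'a' 12→0 → fail=12;  out {5}∪∅={5}
  n5('ebede'): parent n4 fail=19; on 'e' 19→0 → fail=1;  out ∅∪∅=∅
  n11('bbcad'): parent n10 fail=12; on 'd' 12 → fail=23;  out {1}∪{6}={1,6}
  n16('aeedc'): parent n15 fail=19; on 'c' 19→0 → fail=0;  out ∅∪∅=∅
  n6('ebedee'): parent n5 fail=1; on 'e' 1 → fail=18;  out {0}∪{4}={0,4}
  n17('aeedcb'): parent n16 fail=0; on 'b' 0 → fail=7;  out {3}∪∅={3}

Run:
pos 0 'a': at 12
pos 1 'e': at 13  emit P2@[0:1]
pos 2 'c': at 0 ·f
pos 3 'e': at 1
pos 4 'b': at 2
pos 5 'e': at 3
pos 6 'd': at 4
pos 7 'e': at 5
pos 8 'e': at 6  emit P0@[3:8],P4@[7:8]
pos 9 'a': at 12 ·f
pos 10 'd': at 23  emit P6@[9:10]
pos 11 'c': at 0 ·f
pos 12 'd': at 19
pos 13 'a': at 20
pos 14 'a': at 21
pos 15 'a': at 22  emit P5@[12:15]
pos 16 'a': at 12 ·f
pos 17 'e': at 13  emit P2@[16:17]
pos 18 'a': at 12 ·f
pos 19 'a': at 12 ·f
pos 20 'd': at 23  emit P6@[19:20]
pos 21 'a': at 20 ·f
pos 22 'a': at 21
pos 23 'a': at 22  emit P5@[20:23]
pos 24 'c': at 0 ·f
pos 25 'a': at 12
pos 26 'd': at 23  emit P6@[25:26]
pos 27 'e': at 1 ·f
pos 28 'b': at 2
pos 29 'b': at 8 ·f
pos 30 'c': at 9
pos 31 'a': at 10
pos 32 'd': at 11  emit P1@[28:32],P6@[31:32]
pos 33 'a': at 20 ·f
pos 34 'e': at 13 ·f  emit P2@[33:34]
pos 35 'e': at 14  emit P4@[34:35]
pos 36 'b': at 2 ·f
pos 37 'e': at 3
pos 38 'd': at 4
pos 39 'e': at 5
pos 40 'e': at 6  emit P0@[35:40],P4@[39:40]
pos 41 'b': at 2 ·f
pos 42 'e': at 3
pos 43 'e': at 18 ·f  emit P4@[42:43]
pos 44 'd': at 19 ·f
pos 45 'e': at 1 ·f
pos 46 'e': at 18  emit P4@[45:46]
pos 47 'c': at 0 ·f
pos 48 'a': at 12
pos 49 'c': at 0 ·f
pos 50 'e': at 1
pos 51 'e': at 18  emit P4@[50:51]
pos 52 'e': at 18 ·f  emit P4@[51:52]
pos 53 'b': at 2 ·f
pos 54 'b': at 8 ·f
pos 55 'c': at 9
pos 56 'a': at 10
pos 57 'd': at 11  emit P1@[53:57],P6@[56:57]
pos 58 'c': at 0 ·f
pos 59 'b': at 7
pos 60 'b': at 8
pos 61 'c': at 9
pos 62 'a': at 10
pos 63 'd': at 11  emit P1@[59:63],P6@[62:63]
pos 64 'e': at 1 ·f
pos 65 'b': at 2
pos 66 'e': at 3
pos 67 'd': at 4
pos 68 'e': at 5
pos 69 'e': at 6  emit P0@[64:69],P4@[68:69]
pos 70 'b': at 2 ·f

All matches (sorted): [[1,2],[8,0],[8,4],[10,6],[15,5],[17,2],[20,6],[23,5],[26,6],[32,1],[32,6],[34,2],[35,4],[40,0],[40,4],[43,4],[46,4],[51,4],[52,4],[57,1],[57,6],[63,1],[63,6],[69,0],[69,4]]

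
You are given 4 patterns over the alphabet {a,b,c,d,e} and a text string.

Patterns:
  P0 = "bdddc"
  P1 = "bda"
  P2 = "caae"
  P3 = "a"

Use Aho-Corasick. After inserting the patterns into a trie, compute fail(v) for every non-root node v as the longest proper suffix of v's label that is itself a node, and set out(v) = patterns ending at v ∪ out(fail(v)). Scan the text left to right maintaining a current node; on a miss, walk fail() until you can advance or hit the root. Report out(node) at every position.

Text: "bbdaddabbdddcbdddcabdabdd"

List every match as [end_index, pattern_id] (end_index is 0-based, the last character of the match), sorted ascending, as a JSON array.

Build automaton:
Trie nodes:
  0='ε' goto a→11 b→1 c→7
  1='b' goto d→2
  2='bd' goto a→6 d→3
  3='bdd' goto d→4
  4='bddd' goto c→5
  5='bdddc' goto ·  [P0 ends]
  6='bda' goto ·  [P1 ends]
  7='c' goto a→8
  8='ca' goto a→9
  9='caa' goto e→10
  10='caae' goto ·  [P2 ends]
  11='a' goto ·  [P3 ends]

Failure links (BFS by depth):
  fail(1) 'b': from fail(0)=0 chase 'b': 0 ⇒ 0;  out=∅∪out(0)=∅
  fail(7) 'c': from fail(0)=0 chase 'c': 0 ⇒ 0;  out=∅∪out(0)=∅
  fail(11) 'a': from fail(0)=0 chase 'a': 0 ⇒ 0;  out={3}∪out(0)={3}
  fail(2) 'bd': from fail(1)=0 chase 'd': 0 ⇒ 0;  out=∅∪out(0)=∅
  fail(8) 'ca': from fail(7)=0 chase 'a': 0 ⇒ 11;  out=∅∪out(11)={3}
  fail(3) 'bdd': from fail(2)=0 chase 'd': 0 ⇒ 0;  out=∅∪out(0)=∅
  fail(6) 'bda': from fail(2)=0 chase 'a': 0 ⇒ 11;  out={1}∪out(11)={1,3}
  fail(9) 'caa': from fail(8)=11 chase 'a': 11→0 ⇒ 11;  out=∅∪out(11)={3}
  fail(4) 'bddd': from fail(3)=0 chase 'd': 0 ⇒ 0;  out=∅∪out(0)=∅
  fail(10) 'caae': from fail(9)=11 chase 'e': 11→0 ⇒ 0;  out={2}∪out(0)={2}
  fail(5) 'bdddc': from fail(4)=0 chase 'c': 0 ⇒ 7;  out={0}∪out(7)={0}

Text stream:
[0] read 'b'  n0⇒n1
[1] read 'b'  n1⇒n1 (via fail)
[2] read 'd'  n1⇒n2
[3] read 'a'  n2⇒n6  → match P1@[1:3],P3@[3:3]
[4] read 'd'  n6⇒n0 (via fail)
[5] read 'd'  n0⇒n0
[6] read 'a'  n0⇒n11  → match P3@[6:6]
[7] read 'b'  n11⇒n1 (via fail)
[8] read 'b'  n1⇒n1 (via fail)
[9] read 'd'  n1⇒n2
[10] read 'd'  n2⇒n3
[11] read 'd'  n3⇒n4
[12] read 'c'  n4⇒n5  → match P0@[8:12]
[13] read 'b'  n5⇒n1 (via fail)
[14] read 'd'  n1⇒n2
[15] read 'd'  n2⇒n3
[16] read 'd'  n3⇒n4
[17] read 'c'  n4⇒n5  → match P0@[13:17]
[18] read 'a'  n5⇒n8 (via fail)  → match P3@[18:18]
[19] read 'b'  n8⇒n1 (via fail)
[20] read 'd'  n1⇒n2
[21] read 'a'  n2⇒n6  → match P1@[19:21],P3@[21:21]
[22] read 'b'  n6⇒n1 (via fail)
[23] read 'd'  n1⇒n2
[24] read 'd'  n2⇒n3

Result: [[3,1],[3,3],[6,3],[12,0],[17,0],[18,3],[21,1],[21,3]]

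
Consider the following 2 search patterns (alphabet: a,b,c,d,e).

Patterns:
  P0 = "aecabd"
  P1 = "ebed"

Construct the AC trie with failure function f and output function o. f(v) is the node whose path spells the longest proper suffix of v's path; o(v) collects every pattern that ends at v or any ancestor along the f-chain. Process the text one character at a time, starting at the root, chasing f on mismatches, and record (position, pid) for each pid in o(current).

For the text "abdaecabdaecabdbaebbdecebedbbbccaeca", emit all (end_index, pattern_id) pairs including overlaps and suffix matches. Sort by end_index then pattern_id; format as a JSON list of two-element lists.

Build:
Trie (insert patterns):
  n0 'ε': a→1 e→7
  n1 'a': e→2
  n2 'ae': c→3
  n3 'aec': a→4
  n4 'aeca': b→5
  n5 'aecab': d→6
  n6 'aecabd': ·  [P0 ends]
  n7 'e': b→8
  n8 'eb': e→9
  n9 'ebe': d→10
  n10 'ebed': ·  [P1 ends]

Failure links (BFS by depth):
  fail(1) 'a': from fail(0)=0 chase 'a': 0 ⇒ 0;  out=∅∪out(0)=∅
  fail(7) 'e': from fail(0)=0 chase 'e': 0 ⇒ 0;  out=∅∪out(0)=∅
  fail(2) 'ae': from fail(1)=0 chase 'e': 0 ⇒ 7;  out=∅∪out(7)=∅
  fail(8) 'eb': from fail(7)=0 chase 'b': 0 ⇒ 0;  out=∅∪out(0)=∅
  fail(3) 'aec': from fail(2)=7 chase 'c': 7→0 ⇒ 0;  out=∅∪out(0)=∅
  fail(9) 'ebe': from fail(8)=0 chase 'e': 0 ⇒ 7;  out=∅∪out(7)=∅
  fail(4) 'aeca': from fail(3)=0 chase 'a': 0 ⇒ 1;  out=∅∪out(1)=∅
  fail(10) 'ebed': from fail(9)=7 chase 'd': 7→0 ⇒ 0;  out={1}∪out(0)={1}
  fail(5) 'aecab': from fail(4)=1 chase 'b': 1→0 ⇒ 0;  out=∅∪out(0)=∅
  fail(6) 'aecabd': from fail(5)=0 chase 'd': 0 ⇒ 0;  out={0}∪out(0)={0}

Run:
[0] read 'a'  n0⇒n1
[1] read 'b'  n1⇒n0 (fail-walked)
[2] read 'd'  n0⇒n0
[3] read 'a'  n0⇒n1
[4] read 'e'  n1⇒n2
[5] read 'c'  n2⇒n3
[6] read 'a'  n3⇒n4
[7] read 'b'  n4⇒n5
[8] read 'd'  n5⇒n6  emit P0@[3:8]
[9] read 'a'  n6⇒n1 (fail-walked)
[10] read 'e'  n1⇒n2
[11] read 'c'  n2⇒n3
[12] read 'a'  n3⇒n4
[13] read 'b'  n4⇒n5
[14] read 'd'  n5⇒n6  emit P0@[9:14]
[15] read 'b'  n6⇒n0 (fail-walked)
[16] read 'a'  n0⇒n1
[17] read 'e'  n1⇒n2
[18] read 'b'  n2⇒n8 (fail-walked)
[19] read 'b'  n8⇒n0 (fail-walked)
[20] read 'd'  n0⇒n0
[21] read 'e'  n0⇒n7
[22] read 'c'  n7⇒n0 (fail-walked)
[23] read 'e'  n0⇒n7
[24] read 'b'  n7⇒n8
[25] read 'e'  n8⇒n9
[26] read 'd'  n9⇒n10  emit P1@[23:26]
[27] read 'b'  n10⇒n0 (fail-walked)
[28] read 'b'  n0⇒n0
[29] read 'b'  n0⇒n0
[30] read 'c'  n0⇒n0
[31] read 'c'  n0⇒n0
[32] read 'a'  n0⇒n1
[33] read 'e'  n1⇒n2
[34] read 'c'  n2⇒n3
[35] read 'a'  n3⇒n4

All matches (sorted): [[8,0],[14,0],[26,1]]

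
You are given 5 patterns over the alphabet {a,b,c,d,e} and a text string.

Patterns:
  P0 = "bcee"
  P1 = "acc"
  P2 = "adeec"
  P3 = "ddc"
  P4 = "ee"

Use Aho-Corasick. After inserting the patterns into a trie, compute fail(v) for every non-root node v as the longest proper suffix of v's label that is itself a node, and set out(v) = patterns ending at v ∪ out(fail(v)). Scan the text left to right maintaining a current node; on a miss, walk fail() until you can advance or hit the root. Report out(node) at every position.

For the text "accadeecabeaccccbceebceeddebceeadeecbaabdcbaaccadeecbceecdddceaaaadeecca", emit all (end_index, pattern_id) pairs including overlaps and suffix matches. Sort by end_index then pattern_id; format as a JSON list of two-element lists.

Build:
Trie nodes:
  0='ε' goto a→5 b→1 d→12 e→15
  1='b' goto c→2
  2='bc' goto e→3
  3='bce' goto e→4
  4='bcee' goto ·  ←P0
  5='a' goto c→6 d→8
  6='ac' goto c→7
  7='acc' goto ·  ←P1
  8='ad' goto e→9
  9='ade' goto e→10
  10='adee' goto c→11
  11='adeec' goto ·  ←P2
  12='d' goto d→13
  13='dd' goto c→14
  14='ddc' goto ·  ←P3
  15='e' goto e→16
  16='ee' goto ·  ←P4

BFS fail/out derivation:
  n1('b'): parent n0 fail=0; on 'b' 0 → fail=0;  out ∅∪∅=∅
  n5('a'): parent n0 fail=0; on 'a' 0 → fail=0;  out ∅∪∅=∅
  n12('d'): parent n0 fail=0; on 'd' 0 → fail=0;  out ∅∪∅=∅
  n15('e'): parent n0 fail=0; on 'e' 0 → fail=0;  out ∅∪∅=∅
  n2('bc'): parent n1 fail=0; on 'c' 0 → fail=0;  out ∅∪∅=∅
  n6('ac'): parent n5 fail=0; on 'c' 0 → fail=0;  out ∅∪∅=∅
  n8('ad'): parent n5 fail=0; on 'd' 0 → fail=12;  out ∅∪∅=∅
  n13('dd'): parent n12 fail=0; on 'd' 0 → fail=12;  out ∅∪∅=∅
  n16('ee'): parent n15 fail=0; on 'e' 0 → fail=15;  out {4}∪∅={4}
  n3('bce'): parent n2 fail=0; on 'e' 0 → fail=15;  out ∅∪∅=∅
  n7('acc'): parent n6 fail=0; on 'c' 0 → fail=0;  out {1}∪∅={1}
  n9('ade'): parent n8 fail=12; on 'e' 12→0 → fail=15;  out ∅∪∅=∅
  n14('ddc'): parent n13 fail=12; on 'c' 12→0 → fail=0;  out {3}∪∅={3}
  n4('bcee'): parent n3 fail=15; on 'e' 15 → fail=16;  out {0}∪{4}={0,4}
  n10('adee'): parent n9 fail=15; on 'e' 15 → fail=16;  out ∅∪{4}={4}
  n11('adeec'): parent n10 fail=16; on 'c' 16→15→0 → fail=0;  out {2}∪∅={2}

Text stream:
[0] read 'a'  n0⇒n5
[1] read 'c'  n5⇒n6
[2] read 'c'  n6⇒n7  → match P1@[0:2]
[3] read 'a'  n7⇒n5 (fail-walked)
[4] read 'd'  n5⇒n8
[5] read 'e'  n8⇒n9
[6] read 'e'  n9⇒n10  → match P4@[5:6]
[7] read 'c'  n10⇒n11  → match P2@[3:7]
[8] read 'a'  n11⇒n5 (fail-walked)
[9] read 'b'  n5⇒n1 (fail-walked)
[10] read 'e'  n1⇒n15 (fail-walked)
[11] read 'a'  n15⇒n5 (fail-walked)
[12] read 'c'  n5⇒n6
[13] read 'c'  n6⇒n7  → match P1@[11:13]
[14] read 'c'  n7⇒n0 (fail-walked)
[15] read 'c'  n0⇒n0
[16] read 'b'  n0⇒n1
[17] read 'c'  n1⇒n2
[18] read 'e'  n2⇒n3
[19] read 'e'  n3⇒n4  → match P0@[16:19],P4@[18:19]
[20] read 'b'  n4⇒n1 (fail-walked)
[21] read 'c'  n1⇒n2
[22] read 'e'  n2⇒n3
[23] read 'e'  n3⇒n4  → match P0@[20:23],P4@[22:23]
[24] read 'd'  n4⇒n12 (fail-walked)
[25] read 'd'  n12⇒n13
[26] read 'e'  n13⇒n15 (fail-walked)
[27] read 'b'  n15⇒n1 (fail-walked)
[28] read 'c'  n1⇒n2
[29] read 'e'  n2⇒n3
[30] read 'e'  n3⇒n4  → match P0@[27:30],P4@[29:30]
[31] read 'a'  n4⇒n5 (fail-walked)
[32] read 'd'  n5⇒n8
[33] read 'e'  n8⇒n9
[34] read 'e'  n9⇒n10  → match P4@[33:34]
[35] read 'c'  n10⇒n11  → match P2@[31:35]
[36] read 'b'  n11⇒n1 (fail-walked)
[37] read 'a'  n1⇒n5 (fail-walked)
[38] read 'a'  n5⇒n5 (fail-walked)
[39] read 'b'  n5⇒n1 (fail-walked)
[40] read 'd'  n1⇒n12 (fail-walked)
[41] read 'c'  n12⇒n0 (fail-walked)
[42] read 'b'  n0⇒n1
[43] read 'a'  n1⇒n5 (fail-walked)
[44] read 'a'  n5⇒n5 (fail-walked)
[45] read 'c'  n5⇒n6
[46] read 'c'  n6⇒n7  → match P1@[44:46]
[47] read 'a'  n7⇒n5 (fail-walked)
[48] read 'd'  n5⇒n8
[49] read 'e'  n8⇒n9
[50] read 'e'  n9⇒n10  → match P4@[49:50]
[51] read 'c'  n10⇒n11  → match P2@[47:51]
[52] read 'b'  n11⇒n1 (fail-walked)
[53] read 'c'  n1⇒n2
[54] read 'e'  n2⇒n3
[55] read 'e'  n3⇒n4  → match P0@[52:55],P4@[54:55]
[56] read 'c'  n4⇒n0 (fail-walked)
[57] read 'd'  n0⇒n12
[58] read 'd'  n12⇒n13
[59] read 'd'  n13⇒n13 (fail-walked)
[60] read 'c'  n13⇒n14  → match P3@[58:60]
[61] read 'e'  n14⇒n15 (fail-walked)
[62] read 'a'  n15⇒n5 (fail-walked)
[63] read 'a'  n5⇒n5 (fail-walked)
[64] read 'a'  n5⇒n5 (fail-walked)
[65] read 'a'  n5⇒n5 (fail-walked)
[66] read 'd'  n5⇒n8
[67] read 'e'  n8⇒n9
[68] read 'e'  n9⇒n10  → match P4@[67:68]
[69] read 'c'  n10⇒n11  → match P2@[65:69]
[70] read 'c'  n11⇒n0 (fail-walked)
[71] read 'a'  n0⇒n5

Matches: [[2,1],[6,4],[7,2],[13,1],[19,0],[19,4],[23,0],[23,4],[30,0],[30,4],[34,4],[35,2],[46,1],[50,4],[51,2],[55,0],[55,4],[60,3],[68,4],[69,2]]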